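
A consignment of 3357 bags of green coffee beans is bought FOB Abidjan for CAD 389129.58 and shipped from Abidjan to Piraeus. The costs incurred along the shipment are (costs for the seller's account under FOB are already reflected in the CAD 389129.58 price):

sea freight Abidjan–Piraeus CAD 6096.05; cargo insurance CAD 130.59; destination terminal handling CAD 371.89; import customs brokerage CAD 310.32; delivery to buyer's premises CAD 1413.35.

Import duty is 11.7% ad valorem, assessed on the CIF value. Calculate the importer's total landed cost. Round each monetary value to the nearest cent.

Total landed cost: CAD 443708.46

FOB: the seller bears costs until goods are on board at the origin port; the buyer bears freight, insurance and all costs thereafter.
CIF value = FOB price + freight + insurance = 389129.58 + 6096.05 + 130.59 = 395356.22
Import duty = 395356.22 × 11.7% = 46256.68
Buyer bears: freight 6096.05 + insurance 130.59 + destination terminal 371.89 + brokerage 310.32 + delivery 1413.35 + duty 46256.68 = 54578.88
Landed cost = invoice 389129.58 + 54578.88 = 443708.46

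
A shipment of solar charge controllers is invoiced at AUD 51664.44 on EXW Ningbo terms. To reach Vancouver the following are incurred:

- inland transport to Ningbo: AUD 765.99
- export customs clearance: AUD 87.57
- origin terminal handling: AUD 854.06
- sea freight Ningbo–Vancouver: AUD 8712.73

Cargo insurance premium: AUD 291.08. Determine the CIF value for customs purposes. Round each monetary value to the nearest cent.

CIF value: AUD 62375.87

CIF = EXW price + pre-shipment costs + freight + insurance
CIF = 51664.44 + 765.99 + 87.57 + 854.06 + 8712.73 + 291.08 = 62375.87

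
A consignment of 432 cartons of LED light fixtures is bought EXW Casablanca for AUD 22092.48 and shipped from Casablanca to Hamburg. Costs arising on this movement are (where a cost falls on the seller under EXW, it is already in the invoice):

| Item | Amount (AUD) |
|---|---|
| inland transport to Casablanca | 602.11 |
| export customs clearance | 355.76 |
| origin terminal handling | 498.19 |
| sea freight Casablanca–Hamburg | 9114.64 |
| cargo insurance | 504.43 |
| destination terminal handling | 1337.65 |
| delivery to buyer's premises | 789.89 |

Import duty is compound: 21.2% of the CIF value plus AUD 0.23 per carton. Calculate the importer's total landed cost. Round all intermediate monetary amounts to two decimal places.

Total landed cost: AUD 42426.04

EXW: the seller makes goods available at their premises; the buyer bears all onward costs.
CIF value = EXW price + inland to port + export clearance + origin terminal + freight + insurance = 22092.48 + 602.11 + 355.76 + 498.19 + 9114.64 + 504.43 = 33167.61
Ad valorem component: 33167.61 × 21.2% = 7031.53
Specific component: 432 × 0.23 = 99.36
Import duty = 7031.53 + 99.36 = 7130.89
Buyer bears: inland to port 602.11 + export clearance 355.76 + origin terminal 498.19 + freight 9114.64 + insurance 504.43 + destination terminal 1337.65 + delivery 789.89 + duty 7130.89 = 20333.56
Landed cost = invoice 22092.48 + 20333.56 = 42426.04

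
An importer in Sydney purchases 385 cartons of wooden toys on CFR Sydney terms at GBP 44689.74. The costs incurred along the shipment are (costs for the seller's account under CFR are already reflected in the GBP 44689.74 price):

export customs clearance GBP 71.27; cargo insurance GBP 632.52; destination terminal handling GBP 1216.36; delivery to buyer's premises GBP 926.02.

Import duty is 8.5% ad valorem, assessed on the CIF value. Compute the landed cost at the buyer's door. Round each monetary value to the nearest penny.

CFR: the seller pays costs through ocean freight to the destination port, but not insurance.
Already in the invoice (seller's account under CFR): export clearance — exclude.
CIF value = CFR price + insurance = 44689.74 + 632.52 = 45322.26
Import duty = 45322.26 × 8.5% = 3852.39
Buyer bears: insurance 632.52 + destination terminal 1216.36 + delivery 926.02 + duty 3852.39 = 6627.29
Landed cost = invoice 44689.74 + 6627.29 = 51317.03

Total landed cost: GBP 51317.03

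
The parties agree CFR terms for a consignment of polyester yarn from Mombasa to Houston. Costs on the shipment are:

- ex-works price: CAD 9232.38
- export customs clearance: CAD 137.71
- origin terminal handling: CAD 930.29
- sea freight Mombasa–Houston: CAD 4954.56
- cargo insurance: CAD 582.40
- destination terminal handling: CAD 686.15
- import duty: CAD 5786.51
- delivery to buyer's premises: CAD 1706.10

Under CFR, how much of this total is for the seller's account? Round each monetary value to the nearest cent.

CFR: the seller pays costs through ocean freight to the destination port, but not insurance.
Seller's account: goods 9232.38 + export clearance 137.71 + origin terminal 930.29 + freight 4954.56 = 15254.94
Buyer's account: insurance 582.40 + destination terminal 686.15 + duty 5786.51 + delivery 1706.10 = 8761.16

Seller's account: CAD 15254.94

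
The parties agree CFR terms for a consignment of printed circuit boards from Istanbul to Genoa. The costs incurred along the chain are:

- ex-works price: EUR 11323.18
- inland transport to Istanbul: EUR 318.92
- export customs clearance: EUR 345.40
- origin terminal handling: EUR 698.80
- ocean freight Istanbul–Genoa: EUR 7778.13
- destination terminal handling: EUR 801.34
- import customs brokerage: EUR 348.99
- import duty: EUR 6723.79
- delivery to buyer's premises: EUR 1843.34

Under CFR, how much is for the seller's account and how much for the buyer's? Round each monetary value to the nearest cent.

Seller: EUR 20464.43; buyer: EUR 9717.46

CFR: the seller pays costs through ocean freight to the destination port, but not insurance.
Seller's account: goods 11323.18 + inland to port 318.92 + export clearance 345.40 + origin terminal 698.80 + freight 7778.13 = 20464.43
Buyer's account: destination terminal 801.34 + brokerage 348.99 + duty 6723.79 + delivery 1843.34 = 9717.46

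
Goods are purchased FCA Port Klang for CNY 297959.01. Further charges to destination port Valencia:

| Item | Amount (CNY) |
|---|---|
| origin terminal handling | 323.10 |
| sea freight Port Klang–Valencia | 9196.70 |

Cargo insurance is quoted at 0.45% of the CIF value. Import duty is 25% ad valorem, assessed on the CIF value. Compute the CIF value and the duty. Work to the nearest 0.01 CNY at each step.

Let C be the CIF value. C = FCA price + pre-shipment costs + freight + 0.45% × C
C − 0.45% × C = 297959.01 + 323.10 + 9196.70
0.9955 × C = 307478.81
C = 307478.81 / 0.9955 = 308868.72
Insurance premium = 0.45% × 308868.72 = 1389.91
Import duty = 308868.72 × 25% = 77217.18

CIF value: CNY 308868.72; import duty: CNY 77217.18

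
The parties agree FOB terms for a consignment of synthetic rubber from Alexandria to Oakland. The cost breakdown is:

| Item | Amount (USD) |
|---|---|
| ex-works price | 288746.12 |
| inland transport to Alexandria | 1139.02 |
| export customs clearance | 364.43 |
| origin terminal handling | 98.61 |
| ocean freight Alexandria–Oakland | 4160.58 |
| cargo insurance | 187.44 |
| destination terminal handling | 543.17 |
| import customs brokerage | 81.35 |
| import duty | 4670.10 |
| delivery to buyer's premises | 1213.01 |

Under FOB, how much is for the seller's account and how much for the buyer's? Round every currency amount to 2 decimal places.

FOB: the seller bears costs until goods are on board at the origin port; the buyer bears freight, insurance and all costs thereafter.
Seller's account: goods 288746.12 + inland to port 1139.02 + export clearance 364.43 + origin terminal 98.61 = 290348.18
Buyer's account: freight 4160.58 + insurance 187.44 + destination terminal 543.17 + brokerage 81.35 + duty 4670.10 + delivery 1213.01 = 10855.65

Seller: USD 290348.18; buyer: USD 10855.65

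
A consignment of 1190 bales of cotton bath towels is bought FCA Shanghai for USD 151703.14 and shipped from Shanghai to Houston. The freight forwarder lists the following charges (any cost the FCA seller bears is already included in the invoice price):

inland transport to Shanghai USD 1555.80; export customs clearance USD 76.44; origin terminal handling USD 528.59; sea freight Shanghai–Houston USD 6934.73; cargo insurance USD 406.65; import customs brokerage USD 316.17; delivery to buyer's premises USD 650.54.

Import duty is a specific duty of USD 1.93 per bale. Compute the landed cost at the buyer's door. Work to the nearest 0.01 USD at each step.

FCA: the seller delivers export-cleared goods to the carrier; the buyer bears costs from that point.
Already in the invoice (seller's account under FCA): inland to port, export clearance — exclude.
CIF value = FCA price + origin terminal + freight + insurance = 151703.14 + 528.59 + 6934.73 + 406.65 = 159573.11
Import duty = 1190 × 1.93 = 2296.70
Buyer bears: origin terminal 528.59 + freight 6934.73 + insurance 406.65 + brokerage 316.17 + delivery 650.54 + duty 2296.70 = 11133.38
Landed cost = invoice 151703.14 + 11133.38 = 162836.52

Total landed cost: USD 162836.52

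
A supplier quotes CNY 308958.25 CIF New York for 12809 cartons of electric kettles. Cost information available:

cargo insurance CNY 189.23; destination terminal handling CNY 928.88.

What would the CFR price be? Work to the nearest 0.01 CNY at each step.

Not relevant to the conversion: destination terminal — on the buyer under both terms; not part of either seller's price.
From CIF to CFR, the seller no longer bears: insurance.
CFR price = 308958.25 − 189.23 = 308769.02

CFR price: CNY 308769.02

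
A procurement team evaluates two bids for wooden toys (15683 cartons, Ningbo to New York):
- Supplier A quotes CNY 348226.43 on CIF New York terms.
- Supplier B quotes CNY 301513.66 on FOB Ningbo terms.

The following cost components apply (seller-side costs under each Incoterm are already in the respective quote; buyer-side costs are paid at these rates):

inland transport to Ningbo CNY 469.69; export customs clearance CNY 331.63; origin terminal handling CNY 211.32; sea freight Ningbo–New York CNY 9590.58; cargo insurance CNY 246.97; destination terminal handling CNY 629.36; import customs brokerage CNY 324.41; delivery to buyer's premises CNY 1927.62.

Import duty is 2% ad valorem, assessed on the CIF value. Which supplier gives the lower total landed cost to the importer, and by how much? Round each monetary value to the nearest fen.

Supplier A (CIF):
The CIF price already equals the CIF value: 348226.43
Import duty = 348226.43 × 2% = 6964.53
Buyer bears (A): 629.36 + 324.41 + 1927.62 = 2881.39
Landed cost (A) = invoice 348226.43 + 2881.39 + duty 6964.53 = 358072.35
Supplier B (FOB):
CIF value = FOB price + freight + insurance = 301513.66 + 9590.58 + 246.97 = 311351.21
Import duty = 311351.21 × 2% = 6227.02
Buyer bears (B): 9590.58 + 246.97 + 629.36 + 324.41 + 1927.62 = 12718.94
Landed cost (B) = invoice 301513.66 + 12718.94 + duty 6227.02 = 320459.62
Difference = |358072.35 − 320459.62| = 37612.73

Supplier B is cheaper by CNY 37612.73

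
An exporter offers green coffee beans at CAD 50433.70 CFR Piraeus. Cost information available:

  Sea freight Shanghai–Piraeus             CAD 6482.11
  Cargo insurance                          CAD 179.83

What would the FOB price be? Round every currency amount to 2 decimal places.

FOB price: CAD 43951.59

Not relevant to the conversion: insurance — on the buyer under both terms; not part of either seller's price.
From CFR to FOB, the seller no longer bears: freight.
FOB price = 50433.70 − 6482.11 = 43951.59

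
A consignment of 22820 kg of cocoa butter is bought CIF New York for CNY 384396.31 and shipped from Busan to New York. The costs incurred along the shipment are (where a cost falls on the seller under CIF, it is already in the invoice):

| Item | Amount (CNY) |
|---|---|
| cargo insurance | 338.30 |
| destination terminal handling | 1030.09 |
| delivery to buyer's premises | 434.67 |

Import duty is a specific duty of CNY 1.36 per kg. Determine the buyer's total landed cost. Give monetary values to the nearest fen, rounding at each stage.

CIF: the seller pays costs through ocean freight and marine insurance to the destination port.
Already in the invoice (seller's account under CIF): insurance — exclude.
The CIF price already equals the CIF value: 384396.31
Import duty = 22820 × 1.36 = 31035.20
Buyer bears: destination terminal 1030.09 + delivery 434.67 + duty 31035.20 = 32499.96
Landed cost = invoice 384396.31 + 32499.96 = 416896.27

Total landed cost: CNY 416896.27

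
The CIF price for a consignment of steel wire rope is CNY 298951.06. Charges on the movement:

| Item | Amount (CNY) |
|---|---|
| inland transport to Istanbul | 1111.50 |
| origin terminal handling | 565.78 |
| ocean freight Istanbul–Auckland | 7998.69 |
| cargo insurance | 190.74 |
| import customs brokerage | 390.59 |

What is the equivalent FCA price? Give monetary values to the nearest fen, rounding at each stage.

Not relevant to the conversion: inland to port — on the seller under both CIF and FCA; already in the CIF price and stays in the FCA price. brokerage — on the buyer under both terms; not part of either seller's price.
From CIF to FCA, the seller no longer bears: origin terminal, freight, insurance.
FCA price = 298951.06 − 565.78 − 7998.69 − 190.74 = 290195.85

FCA price: CNY 290195.85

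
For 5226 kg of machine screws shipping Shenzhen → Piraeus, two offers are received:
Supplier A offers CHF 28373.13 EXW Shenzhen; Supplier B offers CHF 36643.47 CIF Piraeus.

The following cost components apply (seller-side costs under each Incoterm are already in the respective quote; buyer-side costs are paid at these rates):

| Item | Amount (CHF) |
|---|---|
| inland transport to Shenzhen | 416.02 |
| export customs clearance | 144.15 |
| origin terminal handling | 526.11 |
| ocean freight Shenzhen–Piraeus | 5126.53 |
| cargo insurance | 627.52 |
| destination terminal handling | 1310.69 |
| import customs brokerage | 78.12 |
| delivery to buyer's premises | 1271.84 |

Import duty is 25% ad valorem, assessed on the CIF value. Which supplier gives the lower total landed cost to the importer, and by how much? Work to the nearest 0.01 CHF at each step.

Supplier A (EXW):
CIF value = EXW price + inland to port + export clearance + origin terminal + freight + insurance = 28373.13 + 416.02 + 144.15 + 526.11 + 5126.53 + 627.52 = 35213.46
Import duty = 35213.46 × 25% = 8803.37
Buyer bears (A): 416.02 + 144.15 + 526.11 + 5126.53 + 627.52 + 1310.69 + 78.12 + 1271.84 = 9500.98
Landed cost (A) = invoice 28373.13 + 9500.98 + duty 8803.37 = 46677.48
Supplier B (CIF):
The CIF price already equals the CIF value: 36643.47
Import duty = 36643.47 × 25% = 9160.87
Buyer bears (B): 1310.69 + 78.12 + 1271.84 = 2660.65
Landed cost (B) = invoice 36643.47 + 2660.65 + duty 9160.87 = 48464.99
Difference = |46677.48 − 48464.99| = 1787.51

Supplier A is cheaper by CHF 1787.51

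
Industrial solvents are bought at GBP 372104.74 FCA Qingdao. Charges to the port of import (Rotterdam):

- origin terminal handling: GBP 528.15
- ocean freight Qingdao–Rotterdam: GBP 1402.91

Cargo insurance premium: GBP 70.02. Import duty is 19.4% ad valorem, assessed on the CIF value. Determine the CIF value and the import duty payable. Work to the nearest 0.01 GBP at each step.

CIF = FCA price + pre-shipment costs + freight + insurance
CIF = 372104.74 + 528.15 + 1402.91 + 70.02 = 374105.82
Import duty = 374105.82 × 19.4% = 72576.53

CIF value: GBP 374105.82; import duty: GBP 72576.53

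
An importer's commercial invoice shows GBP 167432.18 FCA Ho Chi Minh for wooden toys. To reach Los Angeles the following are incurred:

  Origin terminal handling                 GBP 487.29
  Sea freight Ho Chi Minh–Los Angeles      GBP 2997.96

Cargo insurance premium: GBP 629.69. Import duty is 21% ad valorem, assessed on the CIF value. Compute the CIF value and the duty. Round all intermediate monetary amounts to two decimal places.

CIF value: GBP 171547.12; import duty: GBP 36024.90

CIF = FCA price + pre-shipment costs + freight + insurance
CIF = 167432.18 + 487.29 + 2997.96 + 629.69 = 171547.12
Import duty = 171547.12 × 21% = 36024.90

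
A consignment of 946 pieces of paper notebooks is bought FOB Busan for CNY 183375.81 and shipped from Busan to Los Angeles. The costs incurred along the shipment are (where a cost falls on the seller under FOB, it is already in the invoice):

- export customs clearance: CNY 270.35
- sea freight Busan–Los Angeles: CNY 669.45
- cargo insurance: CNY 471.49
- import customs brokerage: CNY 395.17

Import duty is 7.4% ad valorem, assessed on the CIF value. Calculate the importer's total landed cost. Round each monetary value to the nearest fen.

Total landed cost: CNY 198566.16

FOB: the seller bears costs until goods are on board at the origin port; the buyer bears freight, insurance and all costs thereafter.
Already in the invoice (seller's account under FOB): export clearance — exclude.
CIF value = FOB price + freight + insurance = 183375.81 + 669.45 + 471.49 = 184516.75
Import duty = 184516.75 × 7.4% = 13654.24
Buyer bears: freight 669.45 + insurance 471.49 + brokerage 395.17 + duty 13654.24 = 15190.35
Landed cost = invoice 183375.81 + 15190.35 = 198566.16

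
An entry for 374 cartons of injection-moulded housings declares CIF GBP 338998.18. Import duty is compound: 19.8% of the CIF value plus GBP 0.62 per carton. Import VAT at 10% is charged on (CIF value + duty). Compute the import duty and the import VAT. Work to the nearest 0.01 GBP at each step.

Ad valorem component: 338998.18 × 19.8% = 67121.64
Specific component: 374 × 0.62 = 231.88
Import duty = 67121.64 + 231.88 = 67353.52
VAT base = CIF + duty = 338998.18 + 67353.52 = 406351.70
Import VAT = 406351.70 × 10% = 40635.17

Import duty: GBP 67353.52; import VAT: GBP 40635.17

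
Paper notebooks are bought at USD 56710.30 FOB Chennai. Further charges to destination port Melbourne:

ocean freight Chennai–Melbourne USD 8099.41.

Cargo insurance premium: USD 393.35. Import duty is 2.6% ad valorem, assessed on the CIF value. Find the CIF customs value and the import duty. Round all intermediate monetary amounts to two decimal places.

CIF = FOB price + freight + insurance
CIF = 56710.30 + 8099.41 + 393.35 = 65203.06
Import duty = 65203.06 × 2.6% = 1695.28

CIF value: USD 65203.06; import duty: USD 1695.28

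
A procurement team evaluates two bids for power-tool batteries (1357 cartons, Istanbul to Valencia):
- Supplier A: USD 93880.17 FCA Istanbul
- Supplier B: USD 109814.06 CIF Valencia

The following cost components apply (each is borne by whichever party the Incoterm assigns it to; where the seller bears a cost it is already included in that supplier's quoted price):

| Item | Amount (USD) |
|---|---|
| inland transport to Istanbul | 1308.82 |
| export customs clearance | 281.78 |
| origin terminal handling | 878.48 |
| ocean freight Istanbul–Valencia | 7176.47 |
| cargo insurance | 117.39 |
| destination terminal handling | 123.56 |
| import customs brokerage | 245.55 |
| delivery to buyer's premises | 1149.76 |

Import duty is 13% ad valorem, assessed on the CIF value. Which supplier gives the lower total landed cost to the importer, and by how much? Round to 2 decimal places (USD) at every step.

Supplier A (FCA):
CIF value = FCA price + origin terminal + freight + insurance = 93880.17 + 878.48 + 7176.47 + 117.39 = 102052.51
Import duty = 102052.51 × 13% = 13266.83
Buyer bears (A): 878.48 + 7176.47 + 117.39 + 123.56 + 245.55 + 1149.76 = 9691.21
Landed cost (A) = invoice 93880.17 + 9691.21 + duty 13266.83 = 116838.21
Supplier B (CIF):
The CIF price already equals the CIF value: 109814.06
Import duty = 109814.06 × 13% = 14275.83
Buyer bears (B): 123.56 + 245.55 + 1149.76 = 1518.87
Landed cost (B) = invoice 109814.06 + 1518.87 + duty 14275.83 = 125608.76
Difference = |116838.21 − 125608.76| = 8770.55

Supplier A is cheaper by USD 8770.55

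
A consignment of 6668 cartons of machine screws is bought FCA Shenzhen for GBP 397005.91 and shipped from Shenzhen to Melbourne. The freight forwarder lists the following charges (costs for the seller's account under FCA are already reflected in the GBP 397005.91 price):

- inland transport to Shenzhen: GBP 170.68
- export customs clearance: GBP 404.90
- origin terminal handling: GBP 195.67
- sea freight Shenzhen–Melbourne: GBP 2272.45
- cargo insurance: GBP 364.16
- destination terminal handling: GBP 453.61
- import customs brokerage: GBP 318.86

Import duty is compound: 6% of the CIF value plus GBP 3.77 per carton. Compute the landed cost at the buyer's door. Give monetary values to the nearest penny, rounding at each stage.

Total landed cost: GBP 449739.31

FCA: the seller delivers export-cleared goods to the carrier; the buyer bears costs from that point.
Already in the invoice (seller's account under FCA): inland to port, export clearance — exclude.
CIF value = FCA price + origin terminal + freight + insurance = 397005.91 + 195.67 + 2272.45 + 364.16 = 399838.19
Ad valorem component: 399838.19 × 6% = 23990.29
Specific component: 6668 × 3.77 = 25138.36
Import duty = 23990.29 + 25138.36 = 49128.65
Buyer bears: origin terminal 195.67 + freight 2272.45 + insurance 364.16 + destination terminal 453.61 + brokerage 318.86 + duty 49128.65 = 52733.40
Landed cost = invoice 397005.91 + 52733.40 = 449739.31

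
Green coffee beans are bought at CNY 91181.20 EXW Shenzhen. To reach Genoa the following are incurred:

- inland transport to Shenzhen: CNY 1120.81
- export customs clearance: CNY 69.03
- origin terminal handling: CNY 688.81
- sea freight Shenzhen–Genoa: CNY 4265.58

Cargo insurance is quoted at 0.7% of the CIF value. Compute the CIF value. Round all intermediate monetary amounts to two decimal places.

CIF value: CNY 98011.51

Let C be the CIF value. C = EXW price + pre-shipment costs + freight + 0.7% × C
C − 0.7% × C = 91181.20 + 1120.81 + 69.03 + 688.81 + 4265.58
0.993 × C = 97325.43
C = 97325.43 / 0.993 = 98011.51
Insurance premium = 0.7% × 98011.51 = 686.08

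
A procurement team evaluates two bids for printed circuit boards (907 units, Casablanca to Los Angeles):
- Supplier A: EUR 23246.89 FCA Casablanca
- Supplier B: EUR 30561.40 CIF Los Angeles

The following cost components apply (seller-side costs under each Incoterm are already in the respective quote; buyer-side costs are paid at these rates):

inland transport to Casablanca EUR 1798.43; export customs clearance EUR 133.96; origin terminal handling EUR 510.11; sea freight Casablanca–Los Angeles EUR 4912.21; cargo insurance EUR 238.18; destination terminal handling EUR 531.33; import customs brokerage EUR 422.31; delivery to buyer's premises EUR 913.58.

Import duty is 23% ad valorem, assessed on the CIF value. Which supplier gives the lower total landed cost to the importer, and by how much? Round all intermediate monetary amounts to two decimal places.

Supplier A (FCA):
CIF value = FCA price + origin terminal + freight + insurance = 23246.89 + 510.11 + 4912.21 + 238.18 = 28907.39
Import duty = 28907.39 × 23% = 6648.70
Buyer bears (A): 510.11 + 4912.21 + 238.18 + 531.33 + 422.31 + 913.58 = 7527.72
Landed cost (A) = invoice 23246.89 + 7527.72 + duty 6648.70 = 37423.31
Supplier B (CIF):
The CIF price already equals the CIF value: 30561.40
Import duty = 30561.40 × 23% = 7029.12
Buyer bears (B): 531.33 + 422.31 + 913.58 = 1867.22
Landed cost (B) = invoice 30561.40 + 1867.22 + duty 7029.12 = 39457.74
Difference = |37423.31 − 39457.74| = 2034.43

Supplier A is cheaper by EUR 2034.43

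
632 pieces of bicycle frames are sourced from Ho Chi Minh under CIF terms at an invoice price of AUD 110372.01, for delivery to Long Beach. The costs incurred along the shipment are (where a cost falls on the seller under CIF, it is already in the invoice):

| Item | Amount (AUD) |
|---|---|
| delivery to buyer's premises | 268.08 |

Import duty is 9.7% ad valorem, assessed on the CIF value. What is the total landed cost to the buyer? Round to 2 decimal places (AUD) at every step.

CIF: the seller pays costs through ocean freight and marine insurance to the destination port.
The CIF price already equals the CIF value: 110372.01
Import duty = 110372.01 × 9.7% = 10706.08
Buyer bears: delivery 268.08 + duty 10706.08 = 10974.16
Landed cost = invoice 110372.01 + 10974.16 = 121346.17

Total landed cost: AUD 121346.17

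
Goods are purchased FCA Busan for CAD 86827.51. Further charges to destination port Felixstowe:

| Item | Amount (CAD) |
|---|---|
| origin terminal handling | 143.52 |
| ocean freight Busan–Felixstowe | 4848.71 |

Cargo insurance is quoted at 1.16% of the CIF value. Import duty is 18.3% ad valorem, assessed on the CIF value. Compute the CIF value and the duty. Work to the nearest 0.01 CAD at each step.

CIF value: CAD 92897.35; import duty: CAD 17000.22

Let C be the CIF value. C = FCA price + pre-shipment costs + freight + 1.16% × C
C − 1.16% × C = 86827.51 + 143.52 + 4848.71
0.9884 × C = 91819.74
C = 91819.74 / 0.9884 = 92897.35
Insurance premium = 1.16% × 92897.35 = 1077.61
Import duty = 92897.35 × 18.3% = 17000.22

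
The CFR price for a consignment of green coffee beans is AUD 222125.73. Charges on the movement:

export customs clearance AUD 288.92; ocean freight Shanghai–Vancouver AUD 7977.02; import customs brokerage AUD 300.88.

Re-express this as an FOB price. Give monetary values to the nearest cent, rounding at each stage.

FOB price: AUD 214148.71

Not relevant to the conversion: export clearance — on the seller under both CFR and FOB; already in the CFR price and stays in the FOB price. brokerage — on the buyer under both terms; not part of either seller's price.
From CFR to FOB, the seller no longer bears: freight.
FOB price = 222125.73 − 7977.02 = 214148.71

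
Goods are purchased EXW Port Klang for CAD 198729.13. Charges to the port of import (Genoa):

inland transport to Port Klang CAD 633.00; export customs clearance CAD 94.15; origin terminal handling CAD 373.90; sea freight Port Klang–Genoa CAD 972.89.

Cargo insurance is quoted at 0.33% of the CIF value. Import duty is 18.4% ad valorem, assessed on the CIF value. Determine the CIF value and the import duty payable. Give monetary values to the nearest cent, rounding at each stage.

CIF value: CAD 201467.91; import duty: CAD 37070.10

Let C be the CIF value. C = EXW price + pre-shipment costs + freight + 0.33% × C
C − 0.33% × C = 198729.13 + 633.00 + 94.15 + 373.90 + 972.89
0.9967 × C = 200803.07
C = 200803.07 / 0.9967 = 201467.91
Insurance premium = 0.33% × 201467.91 = 664.84
Import duty = 201467.91 × 18.4% = 37070.10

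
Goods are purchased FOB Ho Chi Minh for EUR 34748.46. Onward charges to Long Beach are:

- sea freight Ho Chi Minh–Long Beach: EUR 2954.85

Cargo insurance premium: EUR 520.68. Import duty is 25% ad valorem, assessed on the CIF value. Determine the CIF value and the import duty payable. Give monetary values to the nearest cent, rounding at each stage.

CIF value: EUR 38223.99; import duty: EUR 9556.00

CIF = FOB price + freight + insurance
CIF = 34748.46 + 2954.85 + 520.68 = 38223.99
Import duty = 38223.99 × 25% = 9556.00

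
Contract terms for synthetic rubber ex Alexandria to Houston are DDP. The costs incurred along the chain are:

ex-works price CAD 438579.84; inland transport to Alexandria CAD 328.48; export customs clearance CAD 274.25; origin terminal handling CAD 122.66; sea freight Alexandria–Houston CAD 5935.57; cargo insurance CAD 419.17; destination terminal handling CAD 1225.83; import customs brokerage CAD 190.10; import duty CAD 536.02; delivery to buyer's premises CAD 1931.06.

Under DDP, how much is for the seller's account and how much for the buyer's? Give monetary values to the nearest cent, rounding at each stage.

Seller: CAD 449542.98; buyer: CAD 0.00

DDP: the seller bears all costs including import duty.
Seller's account: goods 438579.84 + inland to port 328.48 + export clearance 274.25 + origin terminal 122.66 + freight 5935.57 + insurance 419.17 + destination terminal 1225.83 + brokerage 190.10 + duty 536.02 + delivery 1931.06 = 449542.98
Buyer's account: 0.00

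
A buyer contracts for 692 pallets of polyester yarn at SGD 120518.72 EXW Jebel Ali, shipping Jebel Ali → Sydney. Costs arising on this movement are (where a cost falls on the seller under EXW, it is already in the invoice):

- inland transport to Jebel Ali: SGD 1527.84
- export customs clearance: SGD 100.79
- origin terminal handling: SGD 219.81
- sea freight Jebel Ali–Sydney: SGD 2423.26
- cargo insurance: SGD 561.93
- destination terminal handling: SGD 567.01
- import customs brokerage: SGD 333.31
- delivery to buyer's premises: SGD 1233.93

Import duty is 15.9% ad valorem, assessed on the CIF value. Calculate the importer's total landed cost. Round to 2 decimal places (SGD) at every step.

Total landed cost: SGD 147417.62

EXW: the seller makes goods available at their premises; the buyer bears all onward costs.
CIF value = EXW price + inland to port + export clearance + origin terminal + freight + insurance = 120518.72 + 1527.84 + 100.79 + 219.81 + 2423.26 + 561.93 = 125352.35
Import duty = 125352.35 × 15.9% = 19931.02
Buyer bears: inland to port 1527.84 + export clearance 100.79 + origin terminal 219.81 + freight 2423.26 + insurance 561.93 + destination terminal 567.01 + brokerage 333.31 + delivery 1233.93 + duty 19931.02 = 26898.90
Landed cost = invoice 120518.72 + 26898.90 = 147417.62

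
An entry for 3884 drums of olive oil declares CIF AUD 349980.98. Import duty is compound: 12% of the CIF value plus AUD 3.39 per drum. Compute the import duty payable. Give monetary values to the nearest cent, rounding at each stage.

Ad valorem component: 349980.98 × 12% = 41997.72
Specific component: 3884 × 3.39 = 13166.76
Import duty = 41997.72 + 13166.76 = 55164.48

Import duty: AUD 55164.48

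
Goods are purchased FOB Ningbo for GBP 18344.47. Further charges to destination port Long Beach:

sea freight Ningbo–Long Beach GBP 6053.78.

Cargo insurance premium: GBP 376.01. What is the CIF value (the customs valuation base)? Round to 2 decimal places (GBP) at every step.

CIF value: GBP 24774.26

CIF = FOB price + freight + insurance
CIF = 18344.47 + 6053.78 + 376.01 = 24774.26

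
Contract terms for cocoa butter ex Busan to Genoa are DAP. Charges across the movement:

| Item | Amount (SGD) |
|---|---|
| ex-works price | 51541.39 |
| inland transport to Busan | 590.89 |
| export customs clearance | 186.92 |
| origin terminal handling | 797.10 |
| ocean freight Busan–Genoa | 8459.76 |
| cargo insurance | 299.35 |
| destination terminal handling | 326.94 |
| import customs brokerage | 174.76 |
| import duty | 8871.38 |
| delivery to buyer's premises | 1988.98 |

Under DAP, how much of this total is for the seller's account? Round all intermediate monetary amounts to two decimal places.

DAP: the seller bears all costs to the named destination except import duty and clearance.
Seller's account: goods 51541.39 + inland to port 590.89 + export clearance 186.92 + origin terminal 797.10 + freight 8459.76 + insurance 299.35 + destination terminal 326.94 + delivery 1988.98 = 64191.33
Buyer's account: brokerage 174.76 + duty 8871.38 = 9046.14

Seller's account: SGD 64191.33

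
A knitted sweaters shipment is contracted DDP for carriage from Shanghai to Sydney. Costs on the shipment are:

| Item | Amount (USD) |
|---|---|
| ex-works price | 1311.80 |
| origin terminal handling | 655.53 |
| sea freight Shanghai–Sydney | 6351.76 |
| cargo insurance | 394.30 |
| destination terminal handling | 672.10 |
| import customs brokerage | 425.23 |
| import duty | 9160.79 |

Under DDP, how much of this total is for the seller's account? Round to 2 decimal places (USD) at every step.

Seller's account: USD 18971.51

DDP: the seller bears all costs including import duty.
Seller's account: goods 1311.80 + origin terminal 655.53 + freight 6351.76 + insurance 394.30 + destination terminal 672.10 + brokerage 425.23 + duty 9160.79 = 18971.51
Buyer's account: 0.00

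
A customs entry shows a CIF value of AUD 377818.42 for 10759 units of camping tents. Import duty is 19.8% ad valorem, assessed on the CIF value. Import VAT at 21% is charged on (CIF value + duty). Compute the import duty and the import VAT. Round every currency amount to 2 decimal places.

Import duty = 377818.42 × 19.8% = 74808.05
VAT base = CIF + duty = 377818.42 + 74808.05 = 452626.47
Import VAT = 452626.47 × 21% = 95051.56

Import duty: AUD 74808.05; import VAT: AUD 95051.56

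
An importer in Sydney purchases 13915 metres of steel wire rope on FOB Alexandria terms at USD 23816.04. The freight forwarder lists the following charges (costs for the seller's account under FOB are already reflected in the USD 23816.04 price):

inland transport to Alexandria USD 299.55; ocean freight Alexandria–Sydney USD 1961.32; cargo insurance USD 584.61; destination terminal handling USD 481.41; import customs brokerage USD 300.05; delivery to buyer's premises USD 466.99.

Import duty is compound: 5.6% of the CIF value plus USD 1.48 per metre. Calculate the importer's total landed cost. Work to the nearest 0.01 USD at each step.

Total landed cost: USD 49680.89

FOB: the seller bears costs until goods are on board at the origin port; the buyer bears freight, insurance and all costs thereafter.
Already in the invoice (seller's account under FOB): inland to port — exclude.
CIF value = FOB price + freight + insurance = 23816.04 + 1961.32 + 584.61 = 26361.97
Ad valorem component: 26361.97 × 5.6% = 1476.27
Specific component: 13915 × 1.48 = 20594.20
Import duty = 1476.27 + 20594.20 = 22070.47
Buyer bears: freight 1961.32 + insurance 584.61 + destination terminal 481.41 + brokerage 300.05 + delivery 466.99 + duty 22070.47 = 25864.85
Landed cost = invoice 23816.04 + 25864.85 = 49680.89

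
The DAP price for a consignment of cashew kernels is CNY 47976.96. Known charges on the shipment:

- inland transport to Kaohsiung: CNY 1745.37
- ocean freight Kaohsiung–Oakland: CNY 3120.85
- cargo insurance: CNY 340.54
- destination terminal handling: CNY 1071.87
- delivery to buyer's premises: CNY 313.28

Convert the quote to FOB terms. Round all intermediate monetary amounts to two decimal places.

FOB price: CNY 43130.42

Not relevant to the conversion: inland to port — on the seller under both DAP and FOB; already in the DAP price and stays in the FOB price.
From DAP to FOB, the seller no longer bears: freight, insurance, destination terminal, delivery.
FOB price = 47976.96 − 3120.85 − 340.54 − 1071.87 − 313.28 = 43130.42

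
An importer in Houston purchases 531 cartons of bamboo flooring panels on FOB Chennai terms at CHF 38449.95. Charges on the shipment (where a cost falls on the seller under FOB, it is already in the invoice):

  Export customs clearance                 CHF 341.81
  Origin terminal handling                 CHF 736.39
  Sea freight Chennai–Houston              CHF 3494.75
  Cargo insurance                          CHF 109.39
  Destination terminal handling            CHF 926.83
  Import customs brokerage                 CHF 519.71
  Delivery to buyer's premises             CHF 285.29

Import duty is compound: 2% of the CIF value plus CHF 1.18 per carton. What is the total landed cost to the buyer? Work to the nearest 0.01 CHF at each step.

Total landed cost: CHF 45253.58

FOB: the seller bears costs until goods are on board at the origin port; the buyer bears freight, insurance and all costs thereafter.
Already in the invoice (seller's account under FOB): export clearance, origin terminal — exclude.
CIF value = FOB price + freight + insurance = 38449.95 + 3494.75 + 109.39 = 42054.09
Ad valorem component: 42054.09 × 2% = 841.08
Specific component: 531 × 1.18 = 626.58
Import duty = 841.08 + 626.58 = 1467.66
Buyer bears: freight 3494.75 + insurance 109.39 + destination terminal 926.83 + brokerage 519.71 + delivery 285.29 + duty 1467.66 = 6803.63
Landed cost = invoice 38449.95 + 6803.63 = 45253.58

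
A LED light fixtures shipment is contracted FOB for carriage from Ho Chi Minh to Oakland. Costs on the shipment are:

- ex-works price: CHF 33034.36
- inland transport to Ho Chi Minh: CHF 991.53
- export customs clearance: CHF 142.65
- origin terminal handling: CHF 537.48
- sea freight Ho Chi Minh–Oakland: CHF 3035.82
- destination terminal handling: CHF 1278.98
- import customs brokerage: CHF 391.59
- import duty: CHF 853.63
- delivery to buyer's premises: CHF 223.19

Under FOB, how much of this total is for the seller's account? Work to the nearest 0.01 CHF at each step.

Seller's account: CHF 34706.02

FOB: the seller bears costs until goods are on board at the origin port; the buyer bears freight, insurance and all costs thereafter.
Seller's account: goods 33034.36 + inland to port 991.53 + export clearance 142.65 + origin terminal 537.48 = 34706.02
Buyer's account: freight 3035.82 + destination terminal 1278.98 + brokerage 391.59 + duty 853.63 + delivery 223.19 = 5783.21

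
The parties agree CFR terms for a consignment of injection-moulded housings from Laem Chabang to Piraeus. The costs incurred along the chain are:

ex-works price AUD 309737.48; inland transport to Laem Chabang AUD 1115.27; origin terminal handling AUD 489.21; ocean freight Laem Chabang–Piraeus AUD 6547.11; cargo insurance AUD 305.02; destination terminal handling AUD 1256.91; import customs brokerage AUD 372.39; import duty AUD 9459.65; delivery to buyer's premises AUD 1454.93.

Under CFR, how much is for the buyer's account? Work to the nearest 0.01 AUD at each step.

Buyer's account: AUD 12848.90

CFR: the seller pays costs through ocean freight to the destination port, but not insurance.
Seller's account: goods 309737.48 + inland to port 1115.27 + origin terminal 489.21 + freight 6547.11 = 317889.07
Buyer's account: insurance 305.02 + destination terminal 1256.91 + brokerage 372.39 + duty 9459.65 + delivery 1454.93 = 12848.90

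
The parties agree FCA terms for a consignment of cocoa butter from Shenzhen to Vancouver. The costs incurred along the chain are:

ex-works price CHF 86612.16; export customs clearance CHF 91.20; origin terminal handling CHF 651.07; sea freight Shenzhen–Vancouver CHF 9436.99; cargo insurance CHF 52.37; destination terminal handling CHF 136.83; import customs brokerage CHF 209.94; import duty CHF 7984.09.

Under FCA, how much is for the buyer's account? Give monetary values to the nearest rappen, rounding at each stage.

FCA: the seller delivers export-cleared goods to the carrier; the buyer bears costs from that point.
Seller's account: goods 86612.16 + export clearance 91.20 = 86703.36
Buyer's account: origin terminal 651.07 + freight 9436.99 + insurance 52.37 + destination terminal 136.83 + brokerage 209.94 + duty 7984.09 = 18471.29

Buyer's account: CHF 18471.29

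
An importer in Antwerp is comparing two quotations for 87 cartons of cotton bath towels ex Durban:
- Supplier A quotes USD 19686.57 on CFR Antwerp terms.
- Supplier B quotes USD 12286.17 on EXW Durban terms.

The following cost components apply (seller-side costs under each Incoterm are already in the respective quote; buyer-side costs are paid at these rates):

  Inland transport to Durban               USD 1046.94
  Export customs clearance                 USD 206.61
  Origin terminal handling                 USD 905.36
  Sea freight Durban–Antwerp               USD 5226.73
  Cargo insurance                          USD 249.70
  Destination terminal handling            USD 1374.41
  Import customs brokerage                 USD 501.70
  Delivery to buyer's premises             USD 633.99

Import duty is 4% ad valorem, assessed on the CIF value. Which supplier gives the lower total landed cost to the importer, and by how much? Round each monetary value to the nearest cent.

Supplier A (CFR):
CIF value = CFR price + insurance = 19686.57 + 249.70 = 19936.27
Import duty = 19936.27 × 4% = 797.45
Buyer bears (A): 249.70 + 1374.41 + 501.70 + 633.99 = 2759.80
Landed cost (A) = invoice 19686.57 + 2759.80 + duty 797.45 = 23243.82
Supplier B (EXW):
CIF value = EXW price + inland to port + export clearance + origin terminal + freight + insurance = 12286.17 + 1046.94 + 206.61 + 905.36 + 5226.73 + 249.70 = 19921.51
Import duty = 19921.51 × 4% = 796.86
Buyer bears (B): 1046.94 + 206.61 + 905.36 + 5226.73 + 249.70 + 1374.41 + 501.70 + 633.99 = 10145.44
Landed cost (B) = invoice 12286.17 + 10145.44 + duty 796.86 = 23228.47
Difference = |23243.82 − 23228.47| = 15.35

Supplier B is cheaper by USD 15.35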